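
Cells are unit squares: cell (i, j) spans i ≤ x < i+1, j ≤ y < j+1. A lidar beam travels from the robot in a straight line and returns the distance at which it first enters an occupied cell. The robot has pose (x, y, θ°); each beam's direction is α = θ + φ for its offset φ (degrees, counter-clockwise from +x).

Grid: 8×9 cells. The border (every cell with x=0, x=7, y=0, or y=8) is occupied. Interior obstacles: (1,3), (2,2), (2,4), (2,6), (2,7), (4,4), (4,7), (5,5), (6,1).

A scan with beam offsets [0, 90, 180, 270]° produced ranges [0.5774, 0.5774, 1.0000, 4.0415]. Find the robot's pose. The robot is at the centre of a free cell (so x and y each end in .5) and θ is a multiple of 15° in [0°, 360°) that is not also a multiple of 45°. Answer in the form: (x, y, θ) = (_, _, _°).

Candidates: 33 free-cell centres × 16 headings = 528 poses. Raycast each; keep the one whose scan matches to 4 dp.
  (6.5, 2.5, 330°): beam 2 = 1.0000 ≠ 0.5774 ✗
  (3.5, 7.5, 240°): beam 1 = 1.0000 ≠ 0.5774 ✗
  (3.5, 2.5, 105°): beam 1 = 1.9319 ≠ 0.5774 ✗
  (5.5, 6.5, 345°): beam 1 = 1.5529 ≠ 0.5774 ✗
  …
  (6.5, 2.5, 240°): r_1=0.5774, r_2=0.5774, r_3=1.0000, r_4=4.0415 — all match ✓
Only this pose fits every beam.

(x, y, θ) = (6.5, 2.5, 240°)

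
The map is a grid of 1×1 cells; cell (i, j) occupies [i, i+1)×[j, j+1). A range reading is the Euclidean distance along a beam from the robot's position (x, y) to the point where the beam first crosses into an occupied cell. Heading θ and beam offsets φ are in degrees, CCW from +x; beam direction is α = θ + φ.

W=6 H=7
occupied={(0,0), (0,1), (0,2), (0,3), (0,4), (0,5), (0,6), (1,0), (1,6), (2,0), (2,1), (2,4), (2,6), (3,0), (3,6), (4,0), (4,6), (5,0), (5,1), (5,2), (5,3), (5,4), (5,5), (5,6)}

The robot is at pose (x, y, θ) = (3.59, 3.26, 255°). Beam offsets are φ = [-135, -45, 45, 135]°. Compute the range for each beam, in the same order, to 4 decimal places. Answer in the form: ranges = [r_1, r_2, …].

beam 1: φ=-135°, α=120°
  d=(-0.5000,0.8660)  start (3,3)  tX=1.1800 tY=0.8545  stride 1/|dx|=2.0000 1/|dy|=1.1547
    cross y-line → (3,4), t=0.8545
    cross x-line → (2,4), t=1.1800 (wall)
  → r_1 = 1.1800
beam 2: φ=-45°, α=210°
  d=(-0.8660,-0.5000)  start (3,3)  tX=0.6813 tY=0.5200  stride 1/|dx|=1.1547 1/|dy|=2.0000
    cross y-line → (3,2), t=0.5200
    cross x-line → (2,2), t=0.6813
    cross x-line → (1,2), t=1.8360
    cross y-line → (1,1), t=2.5200
    cross x-line → (0,1), t=2.9907 (wall)
  → r_2 = 2.9907
beam 3: φ=45°, α=300°
  d=(0.5000,-0.8660)  start (3,3)  tX=0.8200 tY=0.3002  stride 1/|dx|=2.0000 1/|dy|=1.1547
    cross y-line → (3,2), t=0.3002
    cross x-line → (4,2), t=0.8200
    cross y-line → (4,1), t=1.4549
    cross y-line → (4,0), t=2.6096 (wall)
  → r_3 = 2.6096
beam 4: φ=135°, α=30°
  d=(0.8660,0.5000)  start (3,3)  tX=0.4734 tY=1.4800  stride 1/|dx|=1.1547 1/|dy|=2.0000
    cross x-line → (4,3), t=0.4734
    cross y-line → (4,4), t=1.4800
    cross x-line → (5,4), t=1.6281 (wall)
  → r_4 = 1.6281

ranges = [1.1800, 2.9907, 2.6096, 1.6281]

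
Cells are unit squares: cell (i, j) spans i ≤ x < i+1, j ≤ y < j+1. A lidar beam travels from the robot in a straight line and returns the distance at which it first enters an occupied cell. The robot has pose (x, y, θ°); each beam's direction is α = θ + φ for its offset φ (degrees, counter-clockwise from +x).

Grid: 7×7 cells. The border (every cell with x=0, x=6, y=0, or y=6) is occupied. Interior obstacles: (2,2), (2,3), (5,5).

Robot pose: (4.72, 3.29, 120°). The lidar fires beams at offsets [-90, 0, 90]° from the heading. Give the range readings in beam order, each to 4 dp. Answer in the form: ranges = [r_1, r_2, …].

ranges = [1.4780, 3.1292, 1.9861]

beam 1: φ=-90°, α=30°
  cosα=0.8660 sinα=0.5000 | (4,3) | tMaxX 0.3233 tMaxY 1.4200 | tΔX 1.1547 tΔY 2.0000
    t=0.3233 [x] (5,3)
    t=1.4200 [y] (5,4)
    t=1.4780 [x] (6,4) — stop
  → r_1 = 1.4780
beam 2: φ=0°, α=120°
  cosα=-0.5000 sinα=0.8660 | (4,3) | tMaxX 1.4400 tMaxY 0.8198 | tΔX 2.0000 tΔY 1.1547
    t=0.8198 [y] (4,4)
    t=1.4400 [x] (3,4)
    t=1.9745 [y] (3,5)
    t=3.1292 [y] (3,6) — stop
  → r_2 = 3.1292
beam 3: φ=90°, α=210°
  cosα=-0.8660 sinα=-0.5000 | (4,3) | tMaxX 0.8314 tMaxY 0.5800 | tΔX 1.1547 tΔY 2.0000
    t=0.5800 [y] (4,2)
    t=0.8314 [x] (3,2)
    t=1.9861 [x] (2,2) — stop
  → r_3 = 1.9861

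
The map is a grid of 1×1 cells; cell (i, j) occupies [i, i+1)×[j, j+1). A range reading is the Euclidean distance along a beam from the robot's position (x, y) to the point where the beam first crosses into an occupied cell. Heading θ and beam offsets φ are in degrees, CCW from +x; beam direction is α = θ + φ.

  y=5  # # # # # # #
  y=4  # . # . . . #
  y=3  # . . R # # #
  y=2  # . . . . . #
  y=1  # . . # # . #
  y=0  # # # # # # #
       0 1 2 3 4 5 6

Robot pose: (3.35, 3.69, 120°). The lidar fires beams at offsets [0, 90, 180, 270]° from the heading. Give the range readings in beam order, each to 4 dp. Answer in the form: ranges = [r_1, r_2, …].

ranges = [0.7000, 2.7135, 1.9514, 2.6200]

beam 1: φ=0°, α=120°
  d=(-0.5000,0.8660)  start (3,3)  tX=0.7000 tY=0.3580  stride 1/|dx|=2.0000 1/|dy|=1.1547
    cross y-line → (3,4), t=0.3580
    cross x-line → (2,4), t=0.7000 (wall)
  → r_1 = 0.7000
beam 2: φ=90°, α=210°
  d=(-0.8660,-0.5000)  start (3,3)  tX=0.4041 tY=1.3800  stride 1/|dx|=1.1547 1/|dy|=2.0000
    cross x-line → (2,3), t=0.4041
    cross y-line → (2,2), t=1.3800
    cross x-line → (1,2), t=1.5588
    cross x-line → (0,2), t=2.7135 (wall)
  → r_2 = 2.7135
beam 3: φ=180°, α=300°
  d=(0.5000,-0.8660)  start (3,3)  tX=1.3000 tY=0.7967  stride 1/|dx|=2.0000 1/|dy|=1.1547
    cross y-line → (3,2), t=0.7967
    cross x-line → (4,2), t=1.3000
    cross y-line → (4,1), t=1.9514 (wall)
  → r_3 = 1.9514
beam 4: φ=270°, α=30°
  d=(0.8660,0.5000)  start (3,3)  tX=0.7506 tY=0.6200  stride 1/|dx|=1.1547 1/|dy|=2.0000
    cross y-line → (3,4), t=0.6200
    cross x-line → (4,4), t=0.7506
    cross x-line → (5,4), t=1.9053
    cross y-line → (5,5), t=2.6200 (wall)
  → r_4 = 2.6200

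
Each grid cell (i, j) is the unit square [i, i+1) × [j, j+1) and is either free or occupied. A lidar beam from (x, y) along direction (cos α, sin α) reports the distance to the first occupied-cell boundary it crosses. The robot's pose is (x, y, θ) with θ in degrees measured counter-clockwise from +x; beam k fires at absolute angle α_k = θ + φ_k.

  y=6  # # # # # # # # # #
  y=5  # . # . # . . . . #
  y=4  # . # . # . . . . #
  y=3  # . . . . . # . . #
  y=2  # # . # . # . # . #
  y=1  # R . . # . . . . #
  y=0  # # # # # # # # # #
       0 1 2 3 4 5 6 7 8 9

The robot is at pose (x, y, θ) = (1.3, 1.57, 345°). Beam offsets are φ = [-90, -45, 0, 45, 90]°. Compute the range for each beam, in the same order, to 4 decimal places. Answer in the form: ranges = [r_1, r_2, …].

ranges = [0.5901, 0.6582, 2.2023, 1.9630, 0.4452]

beam 1: φ=-90°, α=255°
  cosα=-0.2588 sinα=-0.9659 | (1,1) | tMaxX 1.1591 tMaxY 0.5901 | tΔX 3.8637 tΔY 1.0353
    t=0.5901 [y] (1,0) — stop
  → r_1 = 0.5901
beam 2: φ=-45°, α=300°
  cosα=0.5000 sinα=-0.8660 | (1,1) | tMaxX 1.4000 tMaxY 0.6582 | tΔX 2.0000 tΔY 1.1547
    t=0.6582 [y] (1,0) — stop
  → r_2 = 0.6582
beam 3: φ=0°, α=345°
  cosα=0.9659 sinα=-0.2588 | (1,1) | tMaxX 0.7247 tMaxY 2.2023 | tΔX 1.0353 tΔY 3.8637
    t=0.7247 [x] (2,1)
    t=1.7600 [x] (3,1)
    t=2.2023 [y] (3,0) — stop
  → r_3 = 2.2023
beam 4: φ=45°, α=30°
  cosα=0.8660 sinα=0.5000 | (1,1) | tMaxX 0.8083 tMaxY 0.8600 | tΔX 1.1547 tΔY 2.0000
    t=0.8083 [x] (2,1)
    t=0.8600 [y] (2,2)
    t=1.9630 [x] (3,2) — stop
  → r_4 = 1.9630
beam 5: φ=90°, α=75°
  cosα=0.2588 sinα=0.9659 | (1,1) | tMaxX 2.7046 tMaxY 0.4452 | tΔX 3.8637 tΔY 1.0353
    t=0.4452 [y] (1,2) — stop
  → r_5 = 0.4452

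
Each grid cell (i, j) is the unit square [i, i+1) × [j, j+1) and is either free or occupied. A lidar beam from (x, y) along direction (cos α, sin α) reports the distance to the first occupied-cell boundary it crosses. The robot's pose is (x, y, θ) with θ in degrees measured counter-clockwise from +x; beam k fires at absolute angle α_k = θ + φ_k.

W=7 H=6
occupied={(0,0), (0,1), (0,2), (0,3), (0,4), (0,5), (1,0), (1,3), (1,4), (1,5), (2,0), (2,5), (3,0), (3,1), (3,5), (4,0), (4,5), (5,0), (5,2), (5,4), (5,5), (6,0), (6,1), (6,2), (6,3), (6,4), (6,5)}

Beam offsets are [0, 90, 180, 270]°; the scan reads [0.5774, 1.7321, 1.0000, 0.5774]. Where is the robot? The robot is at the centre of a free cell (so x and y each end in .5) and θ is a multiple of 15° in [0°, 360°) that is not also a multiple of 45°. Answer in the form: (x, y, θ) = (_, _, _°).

Candidates: 15 free-cell centres × 16 headings = 240 poses. Raycast each; keep the one whose scan matches to 4 dp.
  (5.5, 3.5, 165°): beam 1 = 3.6235 ≠ 0.5774 ✗
  (2.5, 2.5, 150°): beam 1 = 1.0000 ≠ 0.5774 ✗
  (2.5, 2.5, 165°): beam 1 = 1.5529 ≠ 0.5774 ✗
  (3.5, 2.5, 150°): beam 1 = 1.7321 ≠ 0.5774 ✗
  (2.5, 2.5, 120°): beam 1 = 1.0000 ≠ 0.5774 ✗
  …
  (2.5, 1.5, 30°): r_1=0.5774, r_2=1.7321, r_3=1.0000, r_4=0.5774 — all match ✓
Unique over the lattice → pose = (2.5, 1.5, 30°).

(x, y, θ) = (2.5, 1.5, 30°)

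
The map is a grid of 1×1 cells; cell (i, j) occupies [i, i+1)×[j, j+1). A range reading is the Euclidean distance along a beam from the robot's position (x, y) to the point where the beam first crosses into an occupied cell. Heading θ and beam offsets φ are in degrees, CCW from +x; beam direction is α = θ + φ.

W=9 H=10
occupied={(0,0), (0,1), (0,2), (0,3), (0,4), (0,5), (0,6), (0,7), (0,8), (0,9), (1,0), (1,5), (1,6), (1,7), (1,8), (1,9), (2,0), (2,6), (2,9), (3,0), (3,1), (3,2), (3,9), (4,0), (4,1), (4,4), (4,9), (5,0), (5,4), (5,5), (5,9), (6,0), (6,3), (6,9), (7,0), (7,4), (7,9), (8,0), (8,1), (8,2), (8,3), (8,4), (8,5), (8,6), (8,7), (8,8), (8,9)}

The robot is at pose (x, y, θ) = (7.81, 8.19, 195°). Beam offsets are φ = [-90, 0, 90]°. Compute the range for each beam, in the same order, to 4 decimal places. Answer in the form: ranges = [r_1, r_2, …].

beam 1: φ=-90°, α=105°
  direction (-0.2588, 0.9659); cell (7,8); t to first gridline: x 3.1296, y 0.8386 (then +3.8637 / +1.0353)
    (7,9) via y @ 0.8386  # hit
  → r_1 = 0.8386
beam 2: φ=0°, α=195°
  direction (-0.9659, -0.2588); cell (7,8); t to first gridline: x 0.8386, y 0.7341 (then +1.0353 / +3.8637)
    (7,7) via y @ 0.7341
    (6,7) via x @ 0.8386
    (5,7) via x @ 1.8738
    (4,7) via x @ 2.9091
    (3,7) via x @ 3.9444
    (3,6) via y @ 4.5978
    (2,6) via x @ 4.9797  # hit
  → r_2 = 4.9797
beam 3: φ=90°, α=285°
  direction (0.2588, -0.9659); cell (7,8); t to first gridline: x 0.7341, y 0.1967 (then +3.8637 / +1.0353)
    (7,7) via y @ 0.1967
    (8,7) via x @ 0.7341  # hit
  → r_3 = 0.7341

ranges = [0.8386, 4.9797, 0.7341]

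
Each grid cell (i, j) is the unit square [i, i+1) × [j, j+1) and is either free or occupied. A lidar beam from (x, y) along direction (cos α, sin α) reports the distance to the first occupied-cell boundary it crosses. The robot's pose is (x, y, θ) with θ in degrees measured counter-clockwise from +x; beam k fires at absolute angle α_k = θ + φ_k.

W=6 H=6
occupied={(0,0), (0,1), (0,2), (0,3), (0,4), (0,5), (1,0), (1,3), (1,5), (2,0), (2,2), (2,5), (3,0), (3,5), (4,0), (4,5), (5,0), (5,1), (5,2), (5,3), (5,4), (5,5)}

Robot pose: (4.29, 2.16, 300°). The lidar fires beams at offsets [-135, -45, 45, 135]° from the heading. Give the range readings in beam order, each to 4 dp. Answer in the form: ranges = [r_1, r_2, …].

beam 1: φ=-135°, α=165°
  dir = (cos 165°, sin 165°) = (-0.9659, 0.2588); from cell (4,2)
  next x-line at t=0.3002, next y-line at t=3.2455; Δt_x=1.0353, Δt_y=3.8637
    x: enter (3,2) at t=0.3002
    x: enter (2,2) at t=1.3355 ← occupied
  → r_1 = 1.3355
beam 2: φ=-45°, α=255°
  dir = (cos 255°, sin 255°) = (-0.2588, -0.9659); from cell (4,2)
  next x-line at t=1.1205, next y-line at t=0.1656; Δt_x=3.8637, Δt_y=1.0353
    y: enter (4,1) at t=0.1656
    x: enter (3,1) at t=1.1205
    y: enter (3,0) at t=1.2009 ← occupied
  → r_2 = 1.2009
beam 3: φ=45°, α=345°
  dir = (cos 345°, sin 345°) = (0.9659, -0.2588); from cell (4,2)
  next x-line at t=0.7350, next y-line at t=0.6182; Δt_x=1.0353, Δt_y=3.8637
    y: enter (4,1) at t=0.6182
    x: enter (5,1) at t=0.7350 ← occupied
  → r_3 = 0.7350
beam 4: φ=135°, α=75°
  dir = (cos 75°, sin 75°) = (0.2588, 0.9659); from cell (4,2)
  next x-line at t=2.7432, next y-line at t=0.8696; Δt_x=3.8637, Δt_y=1.0353
    y: enter (4,3) at t=0.8696
    y: enter (4,4) at t=1.9049
    x: enter (5,4) at t=2.7432 ← occupied
  → r_4 = 2.7432

ranges = [1.3355, 1.2009, 0.7350, 2.7432]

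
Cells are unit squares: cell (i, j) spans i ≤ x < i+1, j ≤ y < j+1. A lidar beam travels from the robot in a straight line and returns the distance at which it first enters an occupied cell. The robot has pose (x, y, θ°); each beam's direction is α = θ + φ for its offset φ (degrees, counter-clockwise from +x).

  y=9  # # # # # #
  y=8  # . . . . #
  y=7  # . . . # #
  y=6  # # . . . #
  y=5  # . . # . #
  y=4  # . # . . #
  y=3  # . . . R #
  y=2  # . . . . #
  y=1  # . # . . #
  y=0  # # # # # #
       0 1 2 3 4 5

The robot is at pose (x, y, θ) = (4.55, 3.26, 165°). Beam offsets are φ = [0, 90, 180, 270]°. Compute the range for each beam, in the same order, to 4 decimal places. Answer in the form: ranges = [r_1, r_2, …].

ranges = [3.6752, 2.3397, 0.4659, 1.7387]

beam 1: φ=0°, α=165°
  cosα=-0.9659 sinα=0.2588 | (4,3) | tMaxX 0.5694 tMaxY 2.8591 | tΔX 1.0353 tΔY 3.8637
    t=0.5694 [x] (3,3)
    t=1.6047 [x] (2,3)
    t=2.6400 [x] (1,3)
    t=2.8591 [y] (1,4)
    t=3.6752 [x] (0,4) — stop
  → r_1 = 3.6752
beam 2: φ=90°, α=255°
  cosα=-0.2588 sinα=-0.9659 | (4,3) | tMaxX 2.1250 tMaxY 0.2692 | tΔX 3.8637 tΔY 1.0353
    t=0.2692 [y] (4,2)
    t=1.3044 [y] (4,1)
    t=2.1250 [x] (3,1)
    t=2.3397 [y] (3,0) — stop
  → r_2 = 2.3397
beam 3: φ=180°, α=345°
  cosα=0.9659 sinα=-0.2588 | (4,3) | tMaxX 0.4659 tMaxY 1.0046 | tΔX 1.0353 tΔY 3.8637
    t=0.4659 [x] (5,3) — stop
  → r_3 = 0.4659
beam 4: φ=270°, α=75°
  cosα=0.2588 sinα=0.9659 | (4,3) | tMaxX 1.7387 tMaxY 0.7661 | tΔX 3.8637 tΔY 1.0353
    t=0.7661 [y] (4,4)
    t=1.7387 [x] (5,4) — stop
  → r_4 = 1.7387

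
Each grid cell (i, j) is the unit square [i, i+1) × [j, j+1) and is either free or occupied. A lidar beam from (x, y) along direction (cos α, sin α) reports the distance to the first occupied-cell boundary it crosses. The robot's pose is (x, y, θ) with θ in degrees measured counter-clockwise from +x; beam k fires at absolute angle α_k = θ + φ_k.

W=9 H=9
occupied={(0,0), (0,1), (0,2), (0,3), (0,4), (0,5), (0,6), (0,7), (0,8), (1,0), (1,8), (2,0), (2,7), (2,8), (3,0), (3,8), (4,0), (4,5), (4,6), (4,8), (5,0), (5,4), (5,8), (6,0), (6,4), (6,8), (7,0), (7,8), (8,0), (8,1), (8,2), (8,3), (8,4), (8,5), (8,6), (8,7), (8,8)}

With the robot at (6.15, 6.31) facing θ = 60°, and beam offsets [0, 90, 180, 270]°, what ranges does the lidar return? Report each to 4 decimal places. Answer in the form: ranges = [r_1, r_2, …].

beam 1: φ=0°, α=60°
  cosα=0.5000 sinα=0.8660 | (6,6) | tMaxX 1.7000 tMaxY 0.7967 | tΔX 2.0000 tΔY 1.1547
    t=0.7967 [y] (6,7)
    t=1.7000 [x] (7,7)
    t=1.9514 [y] (7,8) — stop
  → r_1 = 1.9514
beam 2: φ=90°, α=150°
  cosα=-0.8660 sinα=0.5000 | (6,6) | tMaxX 0.1732 tMaxY 1.3800 | tΔX 1.1547 tΔY 2.0000
    t=0.1732 [x] (5,6)
    t=1.3279 [x] (4,6) — stop
  → r_2 = 1.3279
beam 3: φ=180°, α=240°
  cosα=-0.5000 sinα=-0.8660 | (6,6) | tMaxX 0.3000 tMaxY 0.3580 | tΔX 2.0000 tΔY 1.1547
    t=0.3000 [x] (5,6)
    t=0.3580 [y] (5,5)
    t=1.5127 [y] (5,4) — stop
  → r_3 = 1.5127
beam 4: φ=270°, α=330°
  cosα=0.8660 sinα=-0.5000 | (6,6) | tMaxX 0.9815 tMaxY 0.6200 | tΔX 1.1547 tΔY 2.0000
    t=0.6200 [y] (6,5)
    t=0.9815 [x] (7,5)
    t=2.1362 [x] (8,5) — stop
  → r_4 = 2.1362

ranges = [1.9514, 1.3279, 1.5127, 2.1362]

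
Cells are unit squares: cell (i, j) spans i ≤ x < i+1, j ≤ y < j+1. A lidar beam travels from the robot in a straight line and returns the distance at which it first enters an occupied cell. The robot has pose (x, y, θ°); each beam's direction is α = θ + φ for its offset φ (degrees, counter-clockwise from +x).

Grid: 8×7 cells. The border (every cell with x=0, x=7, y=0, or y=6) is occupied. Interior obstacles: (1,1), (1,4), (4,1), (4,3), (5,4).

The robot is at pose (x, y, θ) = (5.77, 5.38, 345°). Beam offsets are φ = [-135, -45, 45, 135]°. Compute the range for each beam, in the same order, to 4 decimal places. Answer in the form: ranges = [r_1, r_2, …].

beam 1: φ=-135°, α=210°
  dir = (cos 210°, sin 210°) = (-0.8660, -0.5000); from cell (5,5)
  next x-line at t=0.8891, next y-line at t=0.7600; Δt_x=1.1547, Δt_y=2.0000
    y: enter (5,4) at t=0.7600 ← occupied
  → r_1 = 0.7600
beam 2: φ=-45°, α=300°
  dir = (cos 300°, sin 300°) = (0.5000, -0.8660); from cell (5,5)
  next x-line at t=0.4600, next y-line at t=0.4388; Δt_x=2.0000, Δt_y=1.1547
    y: enter (5,4) at t=0.4388 ← occupied
  → r_2 = 0.4388
beam 3: φ=45°, α=30°
  dir = (cos 30°, sin 30°) = (0.8660, 0.5000); from cell (5,5)
  next x-line at t=0.2656, next y-line at t=1.2400; Δt_x=1.1547, Δt_y=2.0000
    x: enter (6,5) at t=0.2656
    y: enter (6,6) at t=1.2400 ← occupied
  → r_3 = 1.2400
beam 4: φ=135°, α=120°
  dir = (cos 120°, sin 120°) = (-0.5000, 0.8660); from cell (5,5)
  next x-line at t=1.5400, next y-line at t=0.7159; Δt_x=2.0000, Δt_y=1.1547
    y: enter (5,6) at t=0.7159 ← occupied
  → r_4 = 0.7159

ranges = [0.7600, 0.4388, 1.2400, 0.7159]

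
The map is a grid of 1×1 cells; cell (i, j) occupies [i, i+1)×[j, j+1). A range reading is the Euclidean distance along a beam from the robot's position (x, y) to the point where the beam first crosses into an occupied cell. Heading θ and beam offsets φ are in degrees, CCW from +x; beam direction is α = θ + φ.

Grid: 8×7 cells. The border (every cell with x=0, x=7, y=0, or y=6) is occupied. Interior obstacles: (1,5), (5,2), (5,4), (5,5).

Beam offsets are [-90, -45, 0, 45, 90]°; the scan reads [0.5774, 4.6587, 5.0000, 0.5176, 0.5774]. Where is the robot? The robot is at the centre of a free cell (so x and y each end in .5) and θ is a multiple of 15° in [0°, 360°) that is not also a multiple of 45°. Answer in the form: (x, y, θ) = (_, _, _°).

(x, y, θ) = (5.5, 3.5, 210°)

Enumerate (i+0.5, j+0.5, θ) over the 26 free cells and 16 admissible headings. For each, cast all 5 beams and compare to the given ranges.
  (1.5, 2.5, 30°): beam 1 = 1.7321 ≠ 0.5774 ✗
  (2.5, 2.5, 15°): beam 1 = 1.5529 ≠ 0.5774 ✗
  (2.5, 4.5, 120°): beam 1 = 2.8868 ≠ 0.5774 ✗
  (6.5, 3.5, 15°): beam 1 = 1.9319 ≠ 0.5774 ✗
  (5.5, 3.5, 300°): beam 1 = 5.0000 ≠ 0.5774 ✗
  …
  (5.5, 3.5, 210°): r_1=0.5774, r_2=4.6587, r_3=5.0000, r_4=0.5176, r_5=0.5774 — all match ✓
No second candidate reproduces the full scan.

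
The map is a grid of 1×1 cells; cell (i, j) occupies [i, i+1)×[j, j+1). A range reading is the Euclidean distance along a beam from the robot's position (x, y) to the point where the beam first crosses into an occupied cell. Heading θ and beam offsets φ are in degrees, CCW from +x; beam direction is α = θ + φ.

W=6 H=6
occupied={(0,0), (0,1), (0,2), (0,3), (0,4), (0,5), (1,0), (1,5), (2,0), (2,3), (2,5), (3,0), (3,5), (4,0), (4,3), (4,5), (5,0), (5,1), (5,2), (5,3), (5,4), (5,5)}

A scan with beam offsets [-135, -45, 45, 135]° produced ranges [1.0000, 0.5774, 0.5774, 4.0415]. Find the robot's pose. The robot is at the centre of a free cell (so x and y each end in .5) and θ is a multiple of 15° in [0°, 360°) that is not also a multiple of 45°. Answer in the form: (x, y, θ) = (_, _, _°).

Enumerate (i+0.5, j+0.5, θ) over the 14 free cells and 16 admissible headings. For each, cast all 4 beams and compare to the given ranges.
  (4.5, 4.5, 330°): beam 1 = 1.9319 ≠ 1.0000 ✗
  (3.5, 3.5, 15°): beam 1 = 2.8868 ≠ 1.0000 ✗
  (3.5, 1.5, 285°): beam 1 = 2.8868 ≠ 1.0000 ✗
  (3.5, 4.5, 300°): beam 1 = 1.9319 ≠ 1.0000 ✗
  …
  (4.5, 1.5, 345°): r_1=1.0000, r_2=0.5774, r_3=0.5774, r_4=4.0415 — all match ✓
Only this pose fits every beam.

(x, y, θ) = (4.5, 1.5, 345°)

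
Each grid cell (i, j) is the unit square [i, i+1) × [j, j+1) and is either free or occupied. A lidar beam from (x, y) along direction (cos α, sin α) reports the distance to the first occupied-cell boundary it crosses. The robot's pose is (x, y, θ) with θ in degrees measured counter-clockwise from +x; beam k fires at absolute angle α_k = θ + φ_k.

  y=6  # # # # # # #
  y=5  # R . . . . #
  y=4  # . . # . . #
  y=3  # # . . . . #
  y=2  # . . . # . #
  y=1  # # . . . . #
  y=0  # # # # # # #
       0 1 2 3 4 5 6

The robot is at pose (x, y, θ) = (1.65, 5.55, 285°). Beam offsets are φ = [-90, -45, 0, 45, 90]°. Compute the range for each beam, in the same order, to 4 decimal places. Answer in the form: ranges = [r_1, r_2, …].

beam 1: φ=-90°, α=195°
  direction (-0.9659, -0.2588); cell (1,5); t to first gridline: x 0.6729, y 2.1250 (then +1.0353 / +3.8637)
    (0,5) via x @ 0.6729  # hit
  → r_1 = 0.6729
beam 2: φ=-45°, α=240°
  direction (-0.5000, -0.8660); cell (1,5); t to first gridline: x 1.3000, y 0.6351 (then +2.0000 / +1.1547)
    (1,4) via y @ 0.6351
    (0,4) via x @ 1.3000  # hit
  → r_2 = 1.3000
beam 3: φ=0°, α=285°
  direction (0.2588, -0.9659); cell (1,5); t to first gridline: x 1.3523, y 0.5694 (then +3.8637 / +1.0353)
    (1,4) via y @ 0.5694
    (2,4) via x @ 1.3523
    (2,3) via y @ 1.6047
    (2,2) via y @ 2.6400
    (2,1) via y @ 3.6752
    (2,0) via y @ 4.7105  # hit
  → r_3 = 4.7105
beam 4: φ=45°, α=330°
  direction (0.8660, -0.5000); cell (1,5); t to first gridline: x 0.4041, y 1.1000 (then +1.1547 / +2.0000)
    (2,5) via x @ 0.4041
    (2,4) via y @ 1.1000
    (3,4) via x @ 1.5588  # hit
  → r_4 = 1.5588
beam 5: φ=90°, α=15°
  direction (0.9659, 0.2588); cell (1,5); t to first gridline: x 0.3623, y 1.7387 (then +1.0353 / +3.8637)
    (2,5) via x @ 0.3623
    (3,5) via x @ 1.3976
    (3,6) via y @ 1.7387  # hit
  → r_5 = 1.7387

ranges = [0.6729, 1.3000, 4.7105, 1.5588, 1.7387]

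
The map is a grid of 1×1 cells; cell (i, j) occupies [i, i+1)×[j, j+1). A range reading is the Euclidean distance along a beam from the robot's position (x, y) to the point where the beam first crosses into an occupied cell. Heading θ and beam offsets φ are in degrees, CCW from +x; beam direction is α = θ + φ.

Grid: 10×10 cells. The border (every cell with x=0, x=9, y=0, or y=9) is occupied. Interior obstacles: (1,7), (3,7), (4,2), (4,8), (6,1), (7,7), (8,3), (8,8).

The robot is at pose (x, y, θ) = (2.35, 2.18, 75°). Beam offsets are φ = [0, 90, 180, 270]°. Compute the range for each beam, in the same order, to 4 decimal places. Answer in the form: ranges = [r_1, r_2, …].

ranges = [4.9900, 1.3976, 1.2216, 3.7788]

beam 1: φ=0°, α=75°
  direction (0.2588, 0.9659); cell (2,2); t to first gridline: x 2.5114, y 0.8489 (then +3.8637 / +1.0353)
    (2,3) via y @ 0.8489
    (2,4) via y @ 1.8842
    (3,4) via x @ 2.5114
    (3,5) via y @ 2.9195
    (3,6) via y @ 3.9548
    (3,7) via y @ 4.9900  # hit
  → r_1 = 4.9900
beam 2: φ=90°, α=165°
  direction (-0.9659, 0.2588); cell (2,2); t to first gridline: x 0.3623, y 3.1682 (then +1.0353 / +3.8637)
    (1,2) via x @ 0.3623
    (0,2) via x @ 1.3976  # hit
  → r_2 = 1.3976
beam 3: φ=180°, α=255°
  direction (-0.2588, -0.9659); cell (2,2); t to first gridline: x 1.3523, y 0.1863 (then +3.8637 / +1.0353)
    (2,1) via y @ 0.1863
    (2,0) via y @ 1.2216  # hit
  → r_3 = 1.2216
beam 4: φ=270°, α=345°
  direction (0.9659, -0.2588); cell (2,2); t to first gridline: x 0.6729, y 0.6955 (then +1.0353 / +3.8637)
    (3,2) via x @ 0.6729
    (3,1) via y @ 0.6955
    (4,1) via x @ 1.7082
    (5,1) via x @ 2.7435
    (6,1) via x @ 3.7788  # hit
  → r_4 = 3.7788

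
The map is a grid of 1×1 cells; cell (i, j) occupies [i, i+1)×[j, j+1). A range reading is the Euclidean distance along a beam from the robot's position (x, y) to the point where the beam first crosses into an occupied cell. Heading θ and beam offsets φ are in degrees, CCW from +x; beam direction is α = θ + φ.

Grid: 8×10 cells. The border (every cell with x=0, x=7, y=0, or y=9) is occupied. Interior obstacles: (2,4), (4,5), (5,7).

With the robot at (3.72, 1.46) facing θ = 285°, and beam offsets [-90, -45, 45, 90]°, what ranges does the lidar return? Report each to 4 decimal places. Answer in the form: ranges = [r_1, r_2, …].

beam 1: φ=-90°, α=195°
  d=(-0.9659,-0.2588)  start (3,1)  tX=0.7454 tY=1.7773  stride 1/|dx|=1.0353 1/|dy|=3.8637
    cross x-line → (2,1), t=0.7454
    cross y-line → (2,0), t=1.7773 (wall)
  → r_1 = 1.7773
beam 2: φ=-45°, α=240°
  d=(-0.5000,-0.8660)  start (3,1)  tX=1.4400 tY=0.5312  stride 1/|dx|=2.0000 1/|dy|=1.1547
    cross y-line → (3,0), t=0.5312 (wall)
  → r_2 = 0.5312
beam 3: φ=45°, α=330°
  d=(0.8660,-0.5000)  start (3,1)  tX=0.3233 tY=0.9200  stride 1/|dx|=1.1547 1/|dy|=2.0000
    cross x-line → (4,1), t=0.3233
    cross y-line → (4,0), t=0.9200 (wall)
  → r_3 = 0.9200
beam 4: φ=90°, α=15°
  d=(0.9659,0.2588)  start (3,1)  tX=0.2899 tY=2.0864  stride 1/|dx|=1.0353 1/|dy|=3.8637
    cross x-line → (4,1), t=0.2899
    cross x-line → (5,1), t=1.3252
    cross y-line → (5,2), t=2.0864
    cross x-line → (6,2), t=2.3604
    cross x-line → (7,2), t=3.3957 (wall)
  → r_4 = 3.3957

ranges = [1.7773, 0.5312, 0.9200, 3.3957]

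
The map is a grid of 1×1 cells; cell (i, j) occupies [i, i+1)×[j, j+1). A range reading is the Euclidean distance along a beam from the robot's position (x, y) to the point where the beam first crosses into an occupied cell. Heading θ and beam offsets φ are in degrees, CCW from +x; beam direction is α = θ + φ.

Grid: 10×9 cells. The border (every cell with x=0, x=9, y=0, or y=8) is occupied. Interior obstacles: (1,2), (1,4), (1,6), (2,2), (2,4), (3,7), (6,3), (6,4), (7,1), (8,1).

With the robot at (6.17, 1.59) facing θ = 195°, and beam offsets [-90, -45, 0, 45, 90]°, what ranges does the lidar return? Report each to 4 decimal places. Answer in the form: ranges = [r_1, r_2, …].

ranges = [6.6361, 4.8200, 2.2796, 0.6813, 0.6108]

beam 1: φ=-90°, α=105°
  d=(-0.2588,0.9659)  start (6,1)  tX=0.6568 tY=0.4245  stride 1/|dx|=3.8637 1/|dy|=1.0353
    cross y-line → (6,2), t=0.4245
    cross x-line → (5,2), t=0.6568
    cross y-line → (5,3), t=1.4597
    cross y-line → (5,4), t=2.4950
    cross y-line → (5,5), t=3.5303
    cross x-line → (4,5), t=4.5205
    cross y-line → (4,6), t=4.5656
    cross y-line → (4,7), t=5.6008
    cross y-line → (4,8), t=6.6361 (wall)
  → r_1 = 6.6361
beam 2: φ=-45°, α=150°
  d=(-0.8660,0.5000)  start (6,1)  tX=0.1963 tY=0.8200  stride 1/|dx|=1.1547 1/|dy|=2.0000
    cross x-line → (5,1), t=0.1963
    cross y-line → (5,2), t=0.8200
    cross x-line → (4,2), t=1.3510
    cross x-line → (3,2), t=2.5057
    cross y-line → (3,3), t=2.8200
    cross x-line → (2,3), t=3.6604
    cross x-line → (1,3), t=4.8151
    cross y-line → (1,4), t=4.8200 (wall)
  → r_2 = 4.8200
beam 3: φ=0°, α=195°
  d=(-0.9659,-0.2588)  start (6,1)  tX=0.1760 tY=2.2796  stride 1/|dx|=1.0353 1/|dy|=3.8637
    cross x-line → (5,1), t=0.1760
    cross x-line → (4,1), t=1.2113
    cross x-line → (3,1), t=2.2465
    cross y-line → (3,0), t=2.2796 (wall)
  → r_3 = 2.2796
beam 4: φ=45°, α=240°
  d=(-0.5000,-0.8660)  start (6,1)  tX=0.3400 tY=0.6813  stride 1/|dx|=2.0000 1/|dy|=1.1547
    cross x-line → (5,1), t=0.3400
    cross y-line → (5,0), t=0.6813 (wall)
  → r_4 = 0.6813
beam 5: φ=90°, α=285°
  d=(0.2588,-0.9659)  start (6,1)  tX=3.2069 tY=0.6108  stride 1/|dx|=3.8637 1/|dy|=1.0353
    cross y-line → (6,0), t=0.6108 (wall)
  → r_5 = 0.6108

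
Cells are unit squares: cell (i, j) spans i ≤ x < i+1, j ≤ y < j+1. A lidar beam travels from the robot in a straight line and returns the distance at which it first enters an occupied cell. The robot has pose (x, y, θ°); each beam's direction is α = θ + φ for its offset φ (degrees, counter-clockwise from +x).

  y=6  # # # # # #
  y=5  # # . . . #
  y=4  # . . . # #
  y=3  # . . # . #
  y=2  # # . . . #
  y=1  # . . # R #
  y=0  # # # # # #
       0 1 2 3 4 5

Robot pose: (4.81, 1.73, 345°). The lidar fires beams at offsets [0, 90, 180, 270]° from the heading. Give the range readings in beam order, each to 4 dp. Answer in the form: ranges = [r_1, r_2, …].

ranges = [0.1967, 0.7341, 0.8386, 0.7558]

beam 1: φ=0°, α=345°
  cosα=0.9659 sinα=-0.2588 | (4,1) | tMaxX 0.1967 tMaxY 2.8205 | tΔX 1.0353 tΔY 3.8637
    t=0.1967 [x] (5,1) — stop
  → r_1 = 0.1967
beam 2: φ=90°, α=75°
  cosα=0.2588 sinα=0.9659 | (4,1) | tMaxX 0.7341 tMaxY 0.2795 | tΔX 3.8637 tΔY 1.0353
    t=0.2795 [y] (4,2)
    t=0.7341 [x] (5,2) — stop
  → r_2 = 0.7341
beam 3: φ=180°, α=165°
  cosα=-0.9659 sinα=0.2588 | (4,1) | tMaxX 0.8386 tMaxY 1.0432 | tΔX 1.0353 tΔY 3.8637
    t=0.8386 [x] (3,1) — stop
  → r_3 = 0.8386
beam 4: φ=270°, α=255°
  cosα=-0.2588 sinα=-0.9659 | (4,1) | tMaxX 3.1296 tMaxY 0.7558 | tΔX 3.8637 tΔY 1.0353
    t=0.7558 [y] (4,0) — stop
  → r_4 = 0.7558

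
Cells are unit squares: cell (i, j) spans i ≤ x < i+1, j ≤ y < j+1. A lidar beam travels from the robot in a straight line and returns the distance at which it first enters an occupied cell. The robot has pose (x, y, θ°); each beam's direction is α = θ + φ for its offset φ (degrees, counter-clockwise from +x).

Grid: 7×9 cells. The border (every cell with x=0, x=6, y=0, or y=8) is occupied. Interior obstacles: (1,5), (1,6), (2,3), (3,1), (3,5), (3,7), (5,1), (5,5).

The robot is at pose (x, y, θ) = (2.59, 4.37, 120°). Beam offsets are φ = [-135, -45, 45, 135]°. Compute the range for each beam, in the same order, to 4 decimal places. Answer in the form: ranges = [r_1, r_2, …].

beam 1: φ=-135°, α=345°
  cosα=0.9659 sinα=-0.2588 | (2,4) | tMaxX 0.4245 tMaxY 1.4296 | tΔX 1.0353 tΔY 3.8637
    t=0.4245 [x] (3,4)
    t=1.4296 [y] (3,3)
    t=1.4597 [x] (4,3)
    t=2.4950 [x] (5,3)
    t=3.5303 [x] (6,3) — stop
  → r_1 = 3.5303
beam 2: φ=-45°, α=75°
  cosα=0.2588 sinα=0.9659 | (2,4) | tMaxX 1.5841 tMaxY 0.6522 | tΔX 3.8637 tΔY 1.0353
    t=0.6522 [y] (2,5)
    t=1.5841 [x] (3,5) — stop
  → r_2 = 1.5841
beam 3: φ=45°, α=165°
  cosα=-0.9659 sinα=0.2588 | (2,4) | tMaxX 0.6108 tMaxY 2.4341 | tΔX 1.0353 tΔY 3.8637
    t=0.6108 [x] (1,4)
    t=1.6461 [x] (0,4) — stop
  → r_3 = 1.6461
beam 4: φ=135°, α=255°
  cosα=-0.2588 sinα=-0.9659 | (2,4) | tMaxX 2.2796 tMaxY 0.3831 | tΔX 3.8637 tΔY 1.0353
    t=0.3831 [y] (2,3) — stop
  → r_4 = 0.3831

ranges = [3.5303, 1.5841, 1.6461, 0.3831]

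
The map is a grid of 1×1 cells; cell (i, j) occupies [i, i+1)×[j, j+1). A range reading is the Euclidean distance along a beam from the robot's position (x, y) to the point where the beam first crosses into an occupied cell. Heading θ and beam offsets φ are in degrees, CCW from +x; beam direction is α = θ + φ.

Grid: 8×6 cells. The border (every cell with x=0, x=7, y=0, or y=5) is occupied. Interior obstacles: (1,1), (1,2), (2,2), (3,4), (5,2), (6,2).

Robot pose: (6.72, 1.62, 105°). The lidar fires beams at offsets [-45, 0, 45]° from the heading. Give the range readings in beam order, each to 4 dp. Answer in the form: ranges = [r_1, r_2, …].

beam 1: φ=-45°, α=60°
  dir = (cos 60°, sin 60°) = (0.5000, 0.8660); from cell (6,1)
  next x-line at t=0.5600, next y-line at t=0.4388; Δt_x=2.0000, Δt_y=1.1547
    y: enter (6,2) at t=0.4388 ← occupied
  → r_1 = 0.4388
beam 2: φ=0°, α=105°
  dir = (cos 105°, sin 105°) = (-0.2588, 0.9659); from cell (6,1)
  next x-line at t=2.7819, next y-line at t=0.3934; Δt_x=3.8637, Δt_y=1.0353
    y: enter (6,2) at t=0.3934 ← occupied
  → r_2 = 0.3934
beam 3: φ=45°, α=150°
  dir = (cos 150°, sin 150°) = (-0.8660, 0.5000); from cell (6,1)
  next x-line at t=0.8314, next y-line at t=0.7600; Δt_x=1.1547, Δt_y=2.0000
    y: enter (6,2) at t=0.7600 ← occupied
  → r_3 = 0.7600

ranges = [0.4388, 0.3934, 0.7600]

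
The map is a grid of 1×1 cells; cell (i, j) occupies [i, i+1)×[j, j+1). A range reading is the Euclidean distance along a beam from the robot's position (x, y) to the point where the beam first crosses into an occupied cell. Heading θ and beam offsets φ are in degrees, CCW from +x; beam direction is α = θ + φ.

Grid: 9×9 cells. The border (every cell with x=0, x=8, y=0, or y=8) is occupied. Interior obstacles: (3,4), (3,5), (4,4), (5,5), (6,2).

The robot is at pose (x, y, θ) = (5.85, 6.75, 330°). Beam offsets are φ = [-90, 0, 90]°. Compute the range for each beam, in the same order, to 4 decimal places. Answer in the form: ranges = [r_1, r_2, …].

beam 1: φ=-90°, α=240°
  cosα=-0.5000 sinα=-0.8660 | (5,6) | tMaxX 1.7000 tMaxY 0.8660 | tΔX 2.0000 tΔY 1.1547
    t=0.8660 [y] (5,5) — stop
  → r_1 = 0.8660
beam 2: φ=0°, α=330°
  cosα=0.8660 sinα=-0.5000 | (5,6) | tMaxX 0.1732 tMaxY 1.5000 | tΔX 1.1547 tΔY 2.0000
    t=0.1732 [x] (6,6)
    t=1.3279 [x] (7,6)
    t=1.5000 [y] (7,5)
    t=2.4826 [x] (8,5) — stop
  → r_2 = 2.4826
beam 3: φ=90°, α=60°
  cosα=0.5000 sinα=0.8660 | (5,6) | tMaxX 0.3000 tMaxY 0.2887 | tΔX 2.0000 tΔY 1.1547
    t=0.2887 [y] (5,7)
    t=0.3000 [x] (6,7)
    t=1.4434 [y] (6,8) — stop
  → r_3 = 1.4434

ranges = [0.8660, 2.4826, 1.4434]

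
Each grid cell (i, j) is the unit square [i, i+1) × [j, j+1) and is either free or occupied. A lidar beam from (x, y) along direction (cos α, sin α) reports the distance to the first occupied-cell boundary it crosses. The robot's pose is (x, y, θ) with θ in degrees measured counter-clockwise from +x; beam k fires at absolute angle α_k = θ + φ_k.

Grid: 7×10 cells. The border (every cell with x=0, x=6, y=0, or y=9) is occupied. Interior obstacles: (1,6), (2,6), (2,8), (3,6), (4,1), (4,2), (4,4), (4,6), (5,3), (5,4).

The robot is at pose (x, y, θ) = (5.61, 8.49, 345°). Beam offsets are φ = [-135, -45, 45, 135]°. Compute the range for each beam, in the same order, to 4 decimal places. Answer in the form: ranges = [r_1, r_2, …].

beam 1: φ=-135°, α=210°
  cosα=-0.8660 sinα=-0.5000 | (5,8) | tMaxX 0.7044 tMaxY 0.9800 | tΔX 1.1547 tΔY 2.0000
    t=0.7044 [x] (4,8)
    t=0.9800 [y] (4,7)
    t=1.8591 [x] (3,7)
    t=2.9800 [y] (3,6) — stop
  → r_1 = 2.9800
beam 2: φ=-45°, α=300°
  cosα=0.5000 sinα=-0.8660 | (5,8) | tMaxX 0.7800 tMaxY 0.5658 | tΔX 2.0000 tΔY 1.1547
    t=0.5658 [y] (5,7)
    t=0.7800 [x] (6,7) — stop
  → r_2 = 0.7800
beam 3: φ=45°, α=30°
  cosα=0.8660 sinα=0.5000 | (5,8) | tMaxX 0.4503 tMaxY 1.0200 | tΔX 1.1547 tΔY 2.0000
    t=0.4503 [x] (6,8) — stop
  → r_3 = 0.4503
beam 4: φ=135°, α=120°
  cosα=-0.5000 sinα=0.8660 | (5,8) | tMaxX 1.2200 tMaxY 0.5889 | tΔX 2.0000 tΔY 1.1547
    t=0.5889 [y] (5,9) — stop
  → r_4 = 0.5889

ranges = [2.9800, 0.7800, 0.4503, 0.5889]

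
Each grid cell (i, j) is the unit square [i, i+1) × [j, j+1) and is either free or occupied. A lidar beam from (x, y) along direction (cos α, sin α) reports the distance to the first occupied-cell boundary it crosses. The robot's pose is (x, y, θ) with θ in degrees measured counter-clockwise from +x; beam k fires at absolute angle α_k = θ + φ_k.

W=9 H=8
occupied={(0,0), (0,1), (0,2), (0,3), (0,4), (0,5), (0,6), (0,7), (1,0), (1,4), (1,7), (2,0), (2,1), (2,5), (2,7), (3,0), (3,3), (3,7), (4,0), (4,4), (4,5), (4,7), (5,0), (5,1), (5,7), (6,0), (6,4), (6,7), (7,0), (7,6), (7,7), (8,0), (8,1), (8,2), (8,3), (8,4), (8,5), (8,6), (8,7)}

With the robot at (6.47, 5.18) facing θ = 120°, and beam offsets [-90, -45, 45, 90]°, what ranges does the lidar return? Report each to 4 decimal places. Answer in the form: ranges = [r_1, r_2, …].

ranges = [1.6400, 1.8842, 1.5219, 0.3600]

beam 1: φ=-90°, α=30°
  cosα=0.8660 sinα=0.5000 | (6,5) | tMaxX 0.6120 tMaxY 1.6400 | tΔX 1.1547 tΔY 2.0000
    t=0.6120 [x] (7,5)
    t=1.6400 [y] (7,6) — stop
  → r_1 = 1.6400
beam 2: φ=-45°, α=75°
  cosα=0.2588 sinα=0.9659 | (6,5) | tMaxX 2.0478 tMaxY 0.8489 | tΔX 3.8637 tΔY 1.0353
    t=0.8489 [y] (6,6)
    t=1.8842 [y] (6,7) — stop
  → r_2 = 1.8842
beam 3: φ=45°, α=165°
  cosα=-0.9659 sinα=0.2588 | (6,5) | tMaxX 0.4866 tMaxY 3.1682 | tΔX 1.0353 tΔY 3.8637
    t=0.4866 [x] (5,5)
    t=1.5219 [x] (4,5) — stop
  → r_3 = 1.5219
beam 4: φ=90°, α=210°
  cosα=-0.8660 sinα=-0.5000 | (6,5) | tMaxX 0.5427 tMaxY 0.3600 | tΔX 1.1547 tΔY 2.0000
    t=0.3600 [y] (6,4) — stop
  → r_4 = 0.3600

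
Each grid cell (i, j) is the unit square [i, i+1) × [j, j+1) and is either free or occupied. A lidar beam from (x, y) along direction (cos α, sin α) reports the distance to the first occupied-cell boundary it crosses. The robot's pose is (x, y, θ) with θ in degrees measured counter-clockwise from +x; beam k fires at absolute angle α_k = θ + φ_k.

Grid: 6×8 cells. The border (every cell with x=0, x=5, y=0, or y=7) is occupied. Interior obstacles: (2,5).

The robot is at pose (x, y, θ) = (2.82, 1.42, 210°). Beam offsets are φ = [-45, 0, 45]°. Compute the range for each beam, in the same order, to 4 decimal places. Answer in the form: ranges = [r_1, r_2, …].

ranges = [1.8842, 0.8400, 0.4348]

beam 1: φ=-45°, α=165°
  cosα=-0.9659 sinα=0.2588 | (2,1) | tMaxX 0.8489 tMaxY 2.2409 | tΔX 1.0353 tΔY 3.8637
    t=0.8489 [x] (1,1)
    t=1.8842 [x] (0,1) — stop
  → r_1 = 1.8842
beam 2: φ=0°, α=210°
  cosα=-0.8660 sinα=-0.5000 | (2,1) | tMaxX 0.9469 tMaxY 0.8400 | tΔX 1.1547 tΔY 2.0000
    t=0.8400 [y] (2,0) — stop
  → r_2 = 0.8400
beam 3: φ=45°, α=255°
  cosα=-0.2588 sinα=-0.9659 | (2,1) | tMaxX 3.1682 tMaxY 0.4348 | tΔX 3.8637 tΔY 1.0353
    t=0.4348 [y] (2,0) — stop
  → r_3 = 0.4348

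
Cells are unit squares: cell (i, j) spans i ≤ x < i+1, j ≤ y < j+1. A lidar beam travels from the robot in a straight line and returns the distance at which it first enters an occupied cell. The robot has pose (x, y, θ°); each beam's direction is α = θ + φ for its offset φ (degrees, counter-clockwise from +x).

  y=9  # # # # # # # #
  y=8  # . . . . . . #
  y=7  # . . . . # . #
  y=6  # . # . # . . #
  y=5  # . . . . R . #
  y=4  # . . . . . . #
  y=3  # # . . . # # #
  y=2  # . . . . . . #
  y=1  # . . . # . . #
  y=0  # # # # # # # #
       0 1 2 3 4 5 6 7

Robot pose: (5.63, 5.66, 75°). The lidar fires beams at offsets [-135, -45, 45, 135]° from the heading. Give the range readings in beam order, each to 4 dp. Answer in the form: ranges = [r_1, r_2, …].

ranges = [1.9168, 1.5819, 1.2600, 4.1916]

beam 1: φ=-135°, α=300°
  cosα=0.5000 sinα=-0.8660 | (5,5) | tMaxX 0.7400 tMaxY 0.7621 | tΔX 2.0000 tΔY 1.1547
    t=0.7400 [x] (6,5)
    t=0.7621 [y] (6,4)
    t=1.9168 [y] (6,3) — stop
  → r_1 = 1.9168
beam 2: φ=-45°, α=30°
  cosα=0.8660 sinα=0.5000 | (5,5) | tMaxX 0.4272 tMaxY 0.6800 | tΔX 1.1547 tΔY 2.0000
    t=0.4272 [x] (6,5)
    t=0.6800 [y] (6,6)
    t=1.5819 [x] (7,6) — stop
  → r_2 = 1.5819
beam 3: φ=45°, α=120°
  cosα=-0.5000 sinα=0.8660 | (5,5) | tMaxX 1.2600 tMaxY 0.3926 | tΔX 2.0000 tΔY 1.1547
    t=0.3926 [y] (5,6)
    t=1.2600 [x] (4,6) — stop
  → r_3 = 1.2600
beam 4: φ=135°, α=210°
  cosα=-0.8660 sinα=-0.5000 | (5,5) | tMaxX 0.7275 tMaxY 1.3200 | tΔX 1.1547 tΔY 2.0000
    t=0.7275 [x] (4,5)
    t=1.3200 [y] (4,4)
    t=1.8822 [x] (3,4)
    t=3.0369 [x] (2,4)
    t=3.3200 [y] (2,3)
    t=4.1916 [x] (1,3) — stop
  → r_4 = 4.1916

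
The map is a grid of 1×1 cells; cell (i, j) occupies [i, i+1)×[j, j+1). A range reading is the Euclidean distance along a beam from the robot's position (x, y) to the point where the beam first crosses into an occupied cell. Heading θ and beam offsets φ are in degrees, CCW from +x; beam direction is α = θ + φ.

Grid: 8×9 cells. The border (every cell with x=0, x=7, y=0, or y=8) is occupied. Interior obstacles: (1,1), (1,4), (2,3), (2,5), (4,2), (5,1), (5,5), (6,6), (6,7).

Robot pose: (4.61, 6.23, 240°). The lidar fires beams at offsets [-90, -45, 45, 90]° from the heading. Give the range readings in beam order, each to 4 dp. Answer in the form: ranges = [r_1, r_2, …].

ranges = [3.5400, 1.6668, 4.3792, 0.4600]

beam 1: φ=-90°, α=150°
  dir = (cos 150°, sin 150°) = (-0.8660, 0.5000); from cell (4,6)
  next x-line at t=0.7044, next y-line at t=1.5400; Δt_x=1.1547, Δt_y=2.0000
    x: enter (3,6) at t=0.7044
    y: enter (3,7) at t=1.5400
    x: enter (2,7) at t=1.8591
    x: enter (1,7) at t=3.0138
    y: enter (1,8) at t=3.5400 ← occupied
  → r_1 = 3.5400
beam 2: φ=-45°, α=195°
  dir = (cos 195°, sin 195°) = (-0.9659, -0.2588); from cell (4,6)
  next x-line at t=0.6315, next y-line at t=0.8887; Δt_x=1.0353, Δt_y=3.8637
    x: enter (3,6) at t=0.6315
    y: enter (3,5) at t=0.8887
    x: enter (2,5) at t=1.6668 ← occupied
  → r_2 = 1.6668
beam 3: φ=45°, α=285°
  dir = (cos 285°, sin 285°) = (0.2588, -0.9659); from cell (4,6)
  next x-line at t=1.5068, next y-line at t=0.2381; Δt_x=3.8637, Δt_y=1.0353
    y: enter (4,5) at t=0.2381
    y: enter (4,4) at t=1.2734
    x: enter (5,4) at t=1.5068
    y: enter (5,3) at t=2.3087
    y: enter (5,2) at t=3.3439
    y: enter (5,1) at t=4.3792 ← occupied
  → r_3 = 4.3792
beam 4: φ=90°, α=330°
  dir = (cos 330°, sin 330°) = (0.8660, -0.5000); from cell (4,6)
  next x-line at t=0.4503, next y-line at t=0.4600; Δt_x=1.1547, Δt_y=2.0000
    x: enter (5,6) at t=0.4503
    y: enter (5,5) at t=0.4600 ← occupied
  → r_4 = 0.4600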